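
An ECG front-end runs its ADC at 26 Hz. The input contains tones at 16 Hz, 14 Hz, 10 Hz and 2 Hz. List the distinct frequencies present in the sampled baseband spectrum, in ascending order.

fs/2 = 13 Hz.
16 Hz > fs/2 = 13 Hz, folds to fs − 16 Hz = 10 Hz.
14 Hz > fs/2 = 13 Hz, folds to fs − 14 Hz = 12 Hz.
10 Hz ≤ fs/2 = 13 Hz, passes unchanged.
2 Hz ≤ fs/2 = 13 Hz, passes unchanged.
Distinct values: {2 Hz, 10 Hz, 12 Hz}.

2 Hz, 10 Hz, 12 Hz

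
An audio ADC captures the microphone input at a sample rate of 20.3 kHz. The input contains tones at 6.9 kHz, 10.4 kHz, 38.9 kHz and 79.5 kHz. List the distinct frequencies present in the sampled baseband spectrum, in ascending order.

1.7 kHz, 6.9 kHz, 9.9 kHz

fs/2 = 10.15 kHz.
6.9 kHz ≤ fs/2 = 10.15 kHz, passes unchanged.
10.4 kHz > fs/2 = 10.15 kHz, folds to fs − 10.4 kHz = 9.9 kHz.
38.9 kHz mod fs = 18.6 kHz.
18.6 kHz > fs/2 = 10.15 kHz, folds to fs − 18.6 kHz = 1.7 kHz.
79.5 kHz mod fs = 18.6 kHz.
18.6 kHz > fs/2 = 10.15 kHz, folds to fs − 18.6 kHz = 1.7 kHz.
Distinct values: {1.7 kHz, 6.9 kHz, 9.9 kHz}.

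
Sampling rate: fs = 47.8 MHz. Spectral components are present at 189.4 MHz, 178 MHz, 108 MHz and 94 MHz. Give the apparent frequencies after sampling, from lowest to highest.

1.6 MHz, 1.8 MHz, 12.4 MHz, 13.2 MHz

fs/2 = 23.9 MHz.
189.4 MHz mod fs = 46 MHz.
46 MHz > fs/2 = 23.9 MHz, folds to fs − 46 MHz = 1.8 MHz.
178 MHz mod fs = 34.6 MHz.
34.6 MHz > fs/2 = 23.9 MHz, folds to fs − 34.6 MHz = 13.2 MHz.
108 MHz mod fs = 12.4 MHz.
12.4 MHz ≤ fs/2 = 23.9 MHz, appears at 12.4 MHz.
94 MHz mod fs = 46.2 MHz.
46.2 MHz > fs/2 = 23.9 MHz, folds to fs − 46.2 MHz = 1.6 MHz.
Distinct values: {1.6 MHz, 1.8 MHz, 12.4 MHz, 13.2 MHz}.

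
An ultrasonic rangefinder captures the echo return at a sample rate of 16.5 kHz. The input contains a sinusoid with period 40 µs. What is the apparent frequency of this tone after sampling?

T = 40 µs → f = 1/T = 25 kHz.
25 kHz mod fs = 8.5 kHz.
8.5 kHz > fs/2 = 8.25 kHz, folds to fs − 8.5 kHz = 8 kHz.

8 kHz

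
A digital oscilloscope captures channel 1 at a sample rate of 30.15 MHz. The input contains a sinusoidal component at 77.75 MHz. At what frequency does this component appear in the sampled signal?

12.7 MHz

77.75 MHz mod fs = 17.45 MHz.
17.45 MHz > fs/2 = 15.075 MHz, folds to fs − 17.45 MHz = 12.7 MHz.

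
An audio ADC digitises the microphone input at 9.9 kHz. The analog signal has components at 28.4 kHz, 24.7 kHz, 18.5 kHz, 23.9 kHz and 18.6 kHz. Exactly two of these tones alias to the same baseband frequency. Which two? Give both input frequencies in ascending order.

fs/2 = 4.95 kHz.
28.4 kHz mod fs = 8.6 kHz.
8.6 kHz > fs/2 = 4.95 kHz, folds to fs − 8.6 kHz = 1.3 kHz.
24.7 kHz mod fs = 4.9 kHz.
4.9 kHz ≤ fs/2 = 4.95 kHz, appears at 4.9 kHz.
18.5 kHz mod fs = 8.6 kHz.
8.6 kHz > fs/2 = 4.95 kHz, folds to fs − 8.6 kHz = 1.3 kHz.
23.9 kHz mod fs = 4.1 kHz.
4.1 kHz ≤ fs/2 = 4.95 kHz, appears at 4.1 kHz.
18.6 kHz mod fs = 8.7 kHz.
8.7 kHz > fs/2 = 4.95 kHz, folds to fs − 8.7 kHz = 1.2 kHz.
18.5 kHz and 28.4 kHz both map to 1.3 kHz.

18.5 kHz, 28.4 kHz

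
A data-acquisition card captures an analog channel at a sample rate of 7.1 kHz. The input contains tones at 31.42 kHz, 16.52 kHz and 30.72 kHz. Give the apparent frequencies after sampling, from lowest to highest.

fs/2 = 3.55 kHz.
31.42 kHz mod fs = 3.02 kHz.
3.02 kHz ≤ fs/2 = 3.55 kHz, appears at 3.02 kHz.
16.52 kHz mod fs = 2.32 kHz.
2.32 kHz ≤ fs/2 = 3.55 kHz, appears at 2.32 kHz.
30.72 kHz mod fs = 2.32 kHz.
2.32 kHz ≤ fs/2 = 3.55 kHz, appears at 2.32 kHz.
Distinct values: {2.32 kHz, 3.02 kHz}.

2.32 kHz, 3.02 kHz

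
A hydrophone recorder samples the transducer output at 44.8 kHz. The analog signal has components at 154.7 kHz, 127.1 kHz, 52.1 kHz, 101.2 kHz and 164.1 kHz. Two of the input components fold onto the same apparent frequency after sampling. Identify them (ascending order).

fs/2 = 22.4 kHz.
154.7 kHz mod fs = 20.3 kHz.
20.3 kHz ≤ fs/2 = 22.4 kHz, appears at 20.3 kHz.
127.1 kHz mod fs = 37.5 kHz.
37.5 kHz > fs/2 = 22.4 kHz, folds to fs − 37.5 kHz = 7.3 kHz.
52.1 kHz mod fs = 7.3 kHz.
7.3 kHz ≤ fs/2 = 22.4 kHz, appears at 7.3 kHz.
101.2 kHz mod fs = 11.6 kHz.
11.6 kHz ≤ fs/2 = 22.4 kHz, appears at 11.6 kHz.
164.1 kHz mod fs = 29.7 kHz.
29.7 kHz > fs/2 = 22.4 kHz, folds to fs − 29.7 kHz = 15.1 kHz.
52.1 kHz and 127.1 kHz both map to 7.3 kHz.

52.1 kHz, 127.1 kHz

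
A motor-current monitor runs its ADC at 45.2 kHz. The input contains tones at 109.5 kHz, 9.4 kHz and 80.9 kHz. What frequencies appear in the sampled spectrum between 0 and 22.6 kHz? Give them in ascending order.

9.4 kHz, 9.5 kHz, 19.1 kHz

fs/2 = 22.6 kHz.
109.5 kHz mod fs = 19.1 kHz.
19.1 kHz ≤ fs/2 = 22.6 kHz, appears at 19.1 kHz.
9.4 kHz ≤ fs/2 = 22.6 kHz, passes unchanged.
80.9 kHz mod fs = 35.7 kHz.
35.7 kHz > fs/2 = 22.6 kHz, folds to fs − 35.7 kHz = 9.5 kHz.
Distinct values: {9.4 kHz, 9.5 kHz, 19.1 kHz}.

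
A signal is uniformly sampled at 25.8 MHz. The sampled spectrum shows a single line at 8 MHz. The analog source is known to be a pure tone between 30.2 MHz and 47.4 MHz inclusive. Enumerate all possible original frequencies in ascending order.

Frequencies that alias to 8 MHz are k·fs ± 8 MHz for integer k ≥ 0.
k=0: 8 MHz.
k=1: 17.8 MHz, 33.8 MHz.
k=2: 43.6 MHz, 59.6 MHz.
k=3: 69.4 MHz, 85.4 MHz.
Within [30.2 MHz, 47.4 MHz]: 33.8 MHz, 43.6 MHz.

33.8 MHz, 43.6 MHz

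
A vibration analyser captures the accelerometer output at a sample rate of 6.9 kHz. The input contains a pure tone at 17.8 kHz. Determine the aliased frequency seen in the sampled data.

2.9 kHz

17.8 kHz mod fs = 4 kHz.
4 kHz > fs/2 = 3.45 kHz, folds to fs − 4 kHz = 2.9 kHz.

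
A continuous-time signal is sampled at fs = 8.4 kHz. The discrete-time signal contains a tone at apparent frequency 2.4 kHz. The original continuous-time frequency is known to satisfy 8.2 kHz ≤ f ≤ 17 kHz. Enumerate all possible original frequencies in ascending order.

10.8 kHz, 14.4 kHz

Frequencies that alias to 2.4 kHz are k·fs ± 2.4 kHz for integer k ≥ 0.
k=0: 2.4 kHz.
k=1: 6 kHz, 10.8 kHz.
k=2: 14.4 kHz, 19.2 kHz.
k=3: 22.8 kHz, 27.6 kHz.
Within [8.2 kHz, 17 kHz]: 10.8 kHz, 14.4 kHz.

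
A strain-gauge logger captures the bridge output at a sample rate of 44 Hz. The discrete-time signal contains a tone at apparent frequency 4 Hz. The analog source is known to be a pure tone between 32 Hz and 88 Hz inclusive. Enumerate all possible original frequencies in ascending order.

Frequencies that alias to 4 Hz are k·fs ± 4 Hz for integer k ≥ 0.
k=0: 4 Hz.
k=1: 40 Hz, 48 Hz.
k=2: 84 Hz, 92 Hz.
k=3: 128 Hz, 136 Hz.
Within [32 Hz, 88 Hz]: 40 Hz, 48 Hz, 84 Hz.

40 Hz, 48 Hz, 84 Hz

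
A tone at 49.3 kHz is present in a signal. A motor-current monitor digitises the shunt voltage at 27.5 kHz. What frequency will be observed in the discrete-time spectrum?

5.7 kHz

49.3 kHz mod fs = 21.8 kHz.
21.8 kHz > fs/2 = 13.75 kHz, folds to fs − 21.8 kHz = 5.7 kHz.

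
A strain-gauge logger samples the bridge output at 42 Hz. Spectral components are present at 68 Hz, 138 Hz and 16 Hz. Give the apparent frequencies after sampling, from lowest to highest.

12 Hz, 16 Hz

fs/2 = 21 Hz.
68 Hz mod fs = 26 Hz.
26 Hz > fs/2 = 21 Hz, folds to fs − 26 Hz = 16 Hz.
138 Hz mod fs = 12 Hz.
12 Hz ≤ fs/2 = 21 Hz, appears at 12 Hz.
16 Hz ≤ fs/2 = 21 Hz, passes unchanged.
Distinct values: {12 Hz, 16 Hz}.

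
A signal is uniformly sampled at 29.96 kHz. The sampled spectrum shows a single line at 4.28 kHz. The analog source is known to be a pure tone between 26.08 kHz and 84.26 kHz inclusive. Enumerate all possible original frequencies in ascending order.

34.24 kHz, 55.64 kHz, 64.2 kHz

Frequencies that alias to 4.28 kHz are k·fs ± 4.28 kHz for integer k ≥ 0.
k=0: 4.28 kHz.
k=1: 25.68 kHz, 34.24 kHz.
k=2: 55.64 kHz, 64.2 kHz.
k=3: 85.6 kHz, 94.16 kHz.
Within [26.08 kHz, 84.26 kHz]: 34.24 kHz, 55.64 kHz, 64.2 kHz.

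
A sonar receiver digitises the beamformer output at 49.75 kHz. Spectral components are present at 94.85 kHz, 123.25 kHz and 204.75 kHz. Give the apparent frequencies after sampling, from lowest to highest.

fs/2 = 24.875 kHz.
94.85 kHz mod fs = 45.1 kHz.
45.1 kHz > fs/2 = 24.875 kHz, folds to fs − 45.1 kHz = 4.65 kHz.
123.25 kHz mod fs = 23.75 kHz.
23.75 kHz ≤ fs/2 = 24.875 kHz, appears at 23.75 kHz.
204.75 kHz mod fs = 5.75 kHz.
5.75 kHz ≤ fs/2 = 24.875 kHz, appears at 5.75 kHz.
Distinct values: {4.65 kHz, 5.75 kHz, 23.75 kHz}.

4.65 kHz, 5.75 kHz, 23.75 kHz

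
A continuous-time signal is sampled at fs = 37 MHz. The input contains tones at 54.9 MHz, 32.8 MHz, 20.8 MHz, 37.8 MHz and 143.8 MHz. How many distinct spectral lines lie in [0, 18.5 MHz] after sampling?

4

fs/2 = 18.5 MHz.
54.9 MHz mod fs = 17.9 MHz.
17.9 MHz ≤ fs/2 = 18.5 MHz, appears at 17.9 MHz.
32.8 MHz > fs/2 = 18.5 MHz, folds to fs − 32.8 MHz = 4.2 MHz.
20.8 MHz > fs/2 = 18.5 MHz, folds to fs − 20.8 MHz = 16.2 MHz.
37.8 MHz mod fs = 0.8 MHz.
0.8 MHz ≤ fs/2 = 18.5 MHz, appears at 0.8 MHz.
143.8 MHz mod fs = 32.8 MHz.
32.8 MHz > fs/2 = 18.5 MHz, folds to fs − 32.8 MHz = 4.2 MHz.
Distinct values: {0.8 MHz, 4.2 MHz, 16.2 MHz, 17.9 MHz} → 4.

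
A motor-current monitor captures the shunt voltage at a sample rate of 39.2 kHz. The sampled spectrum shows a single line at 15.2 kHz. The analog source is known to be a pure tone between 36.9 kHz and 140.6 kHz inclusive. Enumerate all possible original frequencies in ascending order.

Frequencies that alias to 15.2 kHz are k·fs ± 15.2 kHz for integer k ≥ 0.
k=0: 15.2 kHz.
k=1: 24 kHz, 54.4 kHz.
k=2: 63.2 kHz, 93.6 kHz.
k=3: 102.4 kHz, 132.8 kHz.
k=4: 141.6 kHz, 172 kHz.
Within [36.9 kHz, 140.6 kHz]: 54.4 kHz, 63.2 kHz, 93.6 kHz, 102.4 kHz, 132.8 kHz.

54.4 kHz, 63.2 kHz, 93.6 kHz, 102.4 kHz, 132.8 kHz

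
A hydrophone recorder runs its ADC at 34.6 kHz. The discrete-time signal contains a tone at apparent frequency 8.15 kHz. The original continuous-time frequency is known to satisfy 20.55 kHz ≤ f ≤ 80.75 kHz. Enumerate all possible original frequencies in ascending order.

Frequencies that alias to 8.15 kHz are k·fs ± 8.15 kHz for integer k ≥ 0.
k=0: 8.15 kHz.
k=1: 26.45 kHz, 42.75 kHz.
k=2: 61.05 kHz, 77.35 kHz.
k=3: 95.65 kHz, 111.95 kHz.
Within [20.55 kHz, 80.75 kHz]: 26.45 kHz, 42.75 kHz, 61.05 kHz, 77.35 kHz.

26.45 kHz, 42.75 kHz, 61.05 kHz, 77.35 kHz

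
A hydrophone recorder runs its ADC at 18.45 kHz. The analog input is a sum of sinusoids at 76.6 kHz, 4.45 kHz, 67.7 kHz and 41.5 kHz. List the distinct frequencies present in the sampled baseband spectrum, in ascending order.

2.8 kHz, 4.45 kHz, 4.6 kHz, 6.1 kHz

fs/2 = 9.225 kHz.
76.6 kHz mod fs = 2.8 kHz.
2.8 kHz ≤ fs/2 = 9.225 kHz, appears at 2.8 kHz.
4.45 kHz ≤ fs/2 = 9.225 kHz, passes unchanged.
67.7 kHz mod fs = 12.35 kHz.
12.35 kHz > fs/2 = 9.225 kHz, folds to fs − 12.35 kHz = 6.1 kHz.
41.5 kHz mod fs = 4.6 kHz.
4.6 kHz ≤ fs/2 = 9.225 kHz, appears at 4.6 kHz.
Distinct values: {2.8 kHz, 4.45 kHz, 4.6 kHz, 6.1 kHz}.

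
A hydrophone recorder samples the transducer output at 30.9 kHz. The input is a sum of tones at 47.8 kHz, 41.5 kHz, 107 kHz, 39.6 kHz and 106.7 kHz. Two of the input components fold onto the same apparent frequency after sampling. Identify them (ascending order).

47.8 kHz, 106.7 kHz

fs/2 = 15.45 kHz.
47.8 kHz mod fs = 16.9 kHz.
16.9 kHz > fs/2 = 15.45 kHz, folds to fs − 16.9 kHz = 14 kHz.
41.5 kHz mod fs = 10.6 kHz.
10.6 kHz ≤ fs/2 = 15.45 kHz, appears at 10.6 kHz.
107 kHz mod fs = 14.3 kHz.
14.3 kHz ≤ fs/2 = 15.45 kHz, appears at 14.3 kHz.
39.6 kHz mod fs = 8.7 kHz.
8.7 kHz ≤ fs/2 = 15.45 kHz, appears at 8.7 kHz.
106.7 kHz mod fs = 14 kHz.
14 kHz ≤ fs/2 = 15.45 kHz, appears at 14 kHz.
47.8 kHz and 106.7 kHz both map to 14 kHz.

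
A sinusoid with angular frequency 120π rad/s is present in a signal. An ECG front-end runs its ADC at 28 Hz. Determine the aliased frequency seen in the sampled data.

ω = 120π rad/s → f = ω/(2π) = 60 Hz.
60 Hz mod fs = 4 Hz.
4 Hz ≤ fs/2 = 14 Hz, appears at 4 Hz.

4 Hz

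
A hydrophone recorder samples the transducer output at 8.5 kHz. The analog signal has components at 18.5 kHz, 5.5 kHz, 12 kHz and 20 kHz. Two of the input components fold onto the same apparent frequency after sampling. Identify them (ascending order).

fs/2 = 4.25 kHz.
18.5 kHz mod fs = 1.5 kHz.
1.5 kHz ≤ fs/2 = 4.25 kHz, appears at 1.5 kHz.
5.5 kHz > fs/2 = 4.25 kHz, folds to fs − 5.5 kHz = 3 kHz.
12 kHz mod fs = 3.5 kHz.
3.5 kHz ≤ fs/2 = 4.25 kHz, appears at 3.5 kHz.
20 kHz mod fs = 3 kHz.
3 kHz ≤ fs/2 = 4.25 kHz, appears at 3 kHz.
5.5 kHz and 20 kHz both map to 3 kHz.

5.5 kHz, 20 kHz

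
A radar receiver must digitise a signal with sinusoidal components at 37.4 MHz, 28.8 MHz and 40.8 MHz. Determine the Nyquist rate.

81.6 MHz

Highest-frequency component: 40.8 MHz.
Nyquist rate = 2 × 40.8 MHz = 81.6 MHz.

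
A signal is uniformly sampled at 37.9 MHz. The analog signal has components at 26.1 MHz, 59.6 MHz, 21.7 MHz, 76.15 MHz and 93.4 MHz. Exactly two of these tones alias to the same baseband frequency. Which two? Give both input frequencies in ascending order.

21.7 MHz, 59.6 MHz

fs/2 = 18.95 MHz.
26.1 MHz > fs/2 = 18.95 MHz, folds to fs − 26.1 MHz = 11.8 MHz.
59.6 MHz mod fs = 21.7 MHz.
21.7 MHz > fs/2 = 18.95 MHz, folds to fs − 21.7 MHz = 16.2 MHz.
21.7 MHz > fs/2 = 18.95 MHz, folds to fs − 21.7 MHz = 16.2 MHz.
76.15 MHz mod fs = 0.35 MHz.
0.35 MHz ≤ fs/2 = 18.95 MHz, appears at 0.35 MHz.
93.4 MHz mod fs = 17.6 MHz.
17.6 MHz ≤ fs/2 = 18.95 MHz, appears at 17.6 MHz.
21.7 MHz and 59.6 MHz both map to 16.2 MHz.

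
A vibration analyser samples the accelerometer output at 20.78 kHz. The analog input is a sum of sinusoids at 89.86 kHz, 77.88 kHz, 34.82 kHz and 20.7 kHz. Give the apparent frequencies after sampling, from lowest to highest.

fs/2 = 10.39 kHz.
89.86 kHz mod fs = 6.74 kHz.
6.74 kHz ≤ fs/2 = 10.39 kHz, appears at 6.74 kHz.
77.88 kHz mod fs = 15.54 kHz.
15.54 kHz > fs/2 = 10.39 kHz, folds to fs − 15.54 kHz = 5.24 kHz.
34.82 kHz mod fs = 14.04 kHz.
14.04 kHz > fs/2 = 10.39 kHz, folds to fs − 14.04 kHz = 6.74 kHz.
20.7 kHz > fs/2 = 10.39 kHz, folds to fs − 20.7 kHz = 0.08 kHz.
Distinct values: {0.08 kHz, 5.24 kHz, 6.74 kHz}.

0.08 kHz, 5.24 kHz, 6.74 kHz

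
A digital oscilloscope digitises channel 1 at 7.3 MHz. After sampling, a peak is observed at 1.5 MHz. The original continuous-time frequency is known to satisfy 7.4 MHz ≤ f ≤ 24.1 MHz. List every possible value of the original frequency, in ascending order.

Frequencies that alias to 1.5 MHz are k·fs ± 1.5 MHz for integer k ≥ 0.
k=0: 1.5 MHz.
k=1: 5.8 MHz, 8.8 MHz.
k=2: 13.1 MHz, 16.1 MHz.
k=3: 20.4 MHz, 23.4 MHz.
k=4: 27.7 MHz, 30.7 MHz.
Within [7.4 MHz, 24.1 MHz]: 8.8 MHz, 13.1 MHz, 16.1 MHz, 20.4 MHz, 23.4 MHz.

8.8 MHz, 13.1 MHz, 16.1 MHz, 20.4 MHz, 23.4 MHz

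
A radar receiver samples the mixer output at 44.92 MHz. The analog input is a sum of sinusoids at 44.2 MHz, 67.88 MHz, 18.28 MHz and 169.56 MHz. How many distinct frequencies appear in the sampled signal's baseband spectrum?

4

fs/2 = 22.46 MHz.
44.2 MHz > fs/2 = 22.46 MHz, folds to fs − 44.2 MHz = 0.72 MHz.
67.88 MHz mod fs = 22.96 MHz.
22.96 MHz > fs/2 = 22.46 MHz, folds to fs − 22.96 MHz = 21.96 MHz.
18.28 MHz ≤ fs/2 = 22.46 MHz, passes unchanged.
169.56 MHz mod fs = 34.8 MHz.
34.8 MHz > fs/2 = 22.46 MHz, folds to fs − 34.8 MHz = 10.12 MHz.
Distinct values: {0.72 MHz, 10.12 MHz, 18.28 MHz, 21.96 MHz} → 4.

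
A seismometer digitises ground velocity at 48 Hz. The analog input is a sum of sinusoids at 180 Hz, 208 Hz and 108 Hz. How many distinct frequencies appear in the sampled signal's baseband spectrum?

fs/2 = 24 Hz.
180 Hz mod fs = 36 Hz.
36 Hz > fs/2 = 24 Hz, folds to fs − 36 Hz = 12 Hz.
208 Hz mod fs = 16 Hz.
16 Hz ≤ fs/2 = 24 Hz, appears at 16 Hz.
108 Hz mod fs = 12 Hz.
12 Hz ≤ fs/2 = 24 Hz, appears at 12 Hz.
Distinct values: {12 Hz, 16 Hz} → 2.

2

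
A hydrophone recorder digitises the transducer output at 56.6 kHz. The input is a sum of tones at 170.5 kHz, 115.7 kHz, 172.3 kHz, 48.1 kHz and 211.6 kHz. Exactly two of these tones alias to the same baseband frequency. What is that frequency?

2.5 kHz

fs/2 = 28.3 kHz.
170.5 kHz mod fs = 0.7 kHz.
0.7 kHz ≤ fs/2 = 28.3 kHz, appears at 0.7 kHz.
115.7 kHz mod fs = 2.5 kHz.
2.5 kHz ≤ fs/2 = 28.3 kHz, appears at 2.5 kHz.
172.3 kHz mod fs = 2.5 kHz.
2.5 kHz ≤ fs/2 = 28.3 kHz, appears at 2.5 kHz.
48.1 kHz > fs/2 = 28.3 kHz, folds to fs − 48.1 kHz = 8.5 kHz.
211.6 kHz mod fs = 41.8 kHz.
41.8 kHz > fs/2 = 28.3 kHz, folds to fs − 41.8 kHz = 14.8 kHz.
115.7 kHz and 172.3 kHz both map to 2.5 kHz.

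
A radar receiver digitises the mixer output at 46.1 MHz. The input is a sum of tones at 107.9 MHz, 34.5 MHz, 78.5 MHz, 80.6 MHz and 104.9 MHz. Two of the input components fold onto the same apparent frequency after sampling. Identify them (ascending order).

fs/2 = 23.05 MHz.
107.9 MHz mod fs = 15.7 MHz.
15.7 MHz ≤ fs/2 = 23.05 MHz, appears at 15.7 MHz.
34.5 MHz > fs/2 = 23.05 MHz, folds to fs − 34.5 MHz = 11.6 MHz.
78.5 MHz mod fs = 32.4 MHz.
32.4 MHz > fs/2 = 23.05 MHz, folds to fs − 32.4 MHz = 13.7 MHz.
80.6 MHz mod fs = 34.5 MHz.
34.5 MHz > fs/2 = 23.05 MHz, folds to fs − 34.5 MHz = 11.6 MHz.
104.9 MHz mod fs = 12.7 MHz.
12.7 MHz ≤ fs/2 = 23.05 MHz, appears at 12.7 MHz.
34.5 MHz and 80.6 MHz both map to 11.6 MHz.

34.5 MHz, 80.6 MHz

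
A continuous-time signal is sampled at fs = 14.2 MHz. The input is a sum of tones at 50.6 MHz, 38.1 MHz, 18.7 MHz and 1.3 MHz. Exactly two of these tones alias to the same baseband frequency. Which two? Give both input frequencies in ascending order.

18.7 MHz, 38.1 MHz

fs/2 = 7.1 MHz.
50.6 MHz mod fs = 8 MHz.
8 MHz > fs/2 = 7.1 MHz, folds to fs − 8 MHz = 6.2 MHz.
38.1 MHz mod fs = 9.7 MHz.
9.7 MHz > fs/2 = 7.1 MHz, folds to fs − 9.7 MHz = 4.5 MHz.
18.7 MHz mod fs = 4.5 MHz.
4.5 MHz ≤ fs/2 = 7.1 MHz, appears at 4.5 MHz.
1.3 MHz ≤ fs/2 = 7.1 MHz, passes unchanged.
18.7 MHz and 38.1 MHz both map to 4.5 MHz.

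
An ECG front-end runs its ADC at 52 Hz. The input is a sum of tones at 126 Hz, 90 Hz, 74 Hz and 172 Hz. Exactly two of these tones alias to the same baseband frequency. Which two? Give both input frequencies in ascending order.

fs/2 = 26 Hz.
126 Hz mod fs = 22 Hz.
22 Hz ≤ fs/2 = 26 Hz, appears at 22 Hz.
90 Hz mod fs = 38 Hz.
38 Hz > fs/2 = 26 Hz, folds to fs − 38 Hz = 14 Hz.
74 Hz mod fs = 22 Hz.
22 Hz ≤ fs/2 = 26 Hz, appears at 22 Hz.
172 Hz mod fs = 16 Hz.
16 Hz ≤ fs/2 = 26 Hz, appears at 16 Hz.
74 Hz and 126 Hz both map to 22 Hz.

74 Hz, 126 Hz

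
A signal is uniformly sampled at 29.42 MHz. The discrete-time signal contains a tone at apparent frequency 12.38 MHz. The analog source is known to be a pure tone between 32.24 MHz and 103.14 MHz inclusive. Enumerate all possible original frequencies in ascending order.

41.8 MHz, 46.46 MHz, 71.22 MHz, 75.88 MHz, 100.64 MHz

Frequencies that alias to 12.38 MHz are k·fs ± 12.38 MHz for integer k ≥ 0.
k=0: 12.38 MHz.
k=1: 17.04 MHz, 41.8 MHz.
k=2: 46.46 MHz, 71.22 MHz.
k=3: 75.88 MHz, 100.64 MHz.
k=4: 105.3 MHz, 130.06 MHz.
Within [32.24 MHz, 103.14 MHz]: 41.8 MHz, 46.46 MHz, 71.22 MHz, 75.88 MHz, 100.64 MHz.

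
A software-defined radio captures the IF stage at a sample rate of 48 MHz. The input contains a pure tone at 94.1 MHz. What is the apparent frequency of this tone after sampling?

94.1 MHz mod fs = 46.1 MHz.
46.1 MHz > fs/2 = 24 MHz, folds to fs − 46.1 MHz = 1.9 MHz.

1.9 MHz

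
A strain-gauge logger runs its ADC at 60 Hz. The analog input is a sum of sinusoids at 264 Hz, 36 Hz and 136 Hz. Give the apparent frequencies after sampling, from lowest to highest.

16 Hz, 24 Hz

fs/2 = 30 Hz.
264 Hz mod fs = 24 Hz.
24 Hz ≤ fs/2 = 30 Hz, appears at 24 Hz.
36 Hz > fs/2 = 30 Hz, folds to fs − 36 Hz = 24 Hz.
136 Hz mod fs = 16 Hz.
16 Hz ≤ fs/2 = 30 Hz, appears at 16 Hz.
Distinct values: {16 Hz, 24 Hz}.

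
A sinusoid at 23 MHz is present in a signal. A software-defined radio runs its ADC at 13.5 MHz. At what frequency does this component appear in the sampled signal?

23 MHz mod fs = 9.5 MHz.
9.5 MHz > fs/2 = 6.75 MHz, folds to fs − 9.5 MHz = 4 MHz.

4 MHz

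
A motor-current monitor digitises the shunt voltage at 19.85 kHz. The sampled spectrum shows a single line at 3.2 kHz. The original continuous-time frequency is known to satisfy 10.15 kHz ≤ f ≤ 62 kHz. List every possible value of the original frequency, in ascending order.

Frequencies that alias to 3.2 kHz are k·fs ± 3.2 kHz for integer k ≥ 0.
k=0: 3.2 kHz.
k=1: 16.65 kHz, 23.05 kHz.
k=2: 36.5 kHz, 42.9 kHz.
k=3: 56.35 kHz, 62.75 kHz.
k=4: 76.2 kHz, 82.6 kHz.
Within [10.15 kHz, 62 kHz]: 16.65 kHz, 23.05 kHz, 36.5 kHz, 42.9 kHz, 56.35 kHz.

16.65 kHz, 23.05 kHz, 36.5 kHz, 42.9 kHz, 56.35 kHz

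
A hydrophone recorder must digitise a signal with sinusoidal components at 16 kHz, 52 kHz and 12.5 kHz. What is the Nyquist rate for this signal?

Highest-frequency component: 52 kHz.
Nyquist rate = 2 × 52 kHz = 104 kHz.

104 kHz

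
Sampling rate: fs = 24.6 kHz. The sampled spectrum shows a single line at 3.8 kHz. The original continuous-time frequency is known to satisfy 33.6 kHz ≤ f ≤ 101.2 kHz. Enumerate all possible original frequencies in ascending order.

45.4 kHz, 53 kHz, 70 kHz, 77.6 kHz, 94.6 kHz

Frequencies that alias to 3.8 kHz are k·fs ± 3.8 kHz for integer k ≥ 0.
k=0: 3.8 kHz.
k=1: 20.8 kHz, 28.4 kHz.
k=2: 45.4 kHz, 53 kHz.
k=3: 70 kHz, 77.6 kHz.
k=4: 94.6 kHz, 102.2 kHz.
k=5: 119.2 kHz, 126.8 kHz.
Within [33.6 kHz, 101.2 kHz]: 45.4 kHz, 53 kHz, 70 kHz, 77.6 kHz, 94.6 kHz.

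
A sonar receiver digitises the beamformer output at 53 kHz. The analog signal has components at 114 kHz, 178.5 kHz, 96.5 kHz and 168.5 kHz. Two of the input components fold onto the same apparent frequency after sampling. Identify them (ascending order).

96.5 kHz, 168.5 kHz

fs/2 = 26.5 kHz.
114 kHz mod fs = 8 kHz.
8 kHz ≤ fs/2 = 26.5 kHz, appears at 8 kHz.
178.5 kHz mod fs = 19.5 kHz.
19.5 kHz ≤ fs/2 = 26.5 kHz, appears at 19.5 kHz.
96.5 kHz mod fs = 43.5 kHz.
43.5 kHz > fs/2 = 26.5 kHz, folds to fs − 43.5 kHz = 9.5 kHz.
168.5 kHz mod fs = 9.5 kHz.
9.5 kHz ≤ fs/2 = 26.5 kHz, appears at 9.5 kHz.
96.5 kHz and 168.5 kHz both map to 9.5 kHz.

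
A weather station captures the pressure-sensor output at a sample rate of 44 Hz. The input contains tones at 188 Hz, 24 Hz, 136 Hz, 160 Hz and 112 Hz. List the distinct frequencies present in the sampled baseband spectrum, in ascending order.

4 Hz, 12 Hz, 16 Hz, 20 Hz

fs/2 = 22 Hz.
188 Hz mod fs = 12 Hz.
12 Hz ≤ fs/2 = 22 Hz, appears at 12 Hz.
24 Hz > fs/2 = 22 Hz, folds to fs − 24 Hz = 20 Hz.
136 Hz mod fs = 4 Hz.
4 Hz ≤ fs/2 = 22 Hz, appears at 4 Hz.
160 Hz mod fs = 28 Hz.
28 Hz > fs/2 = 22 Hz, folds to fs − 28 Hz = 16 Hz.
112 Hz mod fs = 24 Hz.
24 Hz > fs/2 = 22 Hz, folds to fs − 24 Hz = 20 Hz.
Distinct values: {4 Hz, 12 Hz, 16 Hz, 20 Hz}.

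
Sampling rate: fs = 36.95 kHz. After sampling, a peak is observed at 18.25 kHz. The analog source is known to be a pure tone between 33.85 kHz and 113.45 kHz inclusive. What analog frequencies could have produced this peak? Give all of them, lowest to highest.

Frequencies that alias to 18.25 kHz are k·fs ± 18.25 kHz for integer k ≥ 0.
k=0: 18.25 kHz.
k=1: 18.7 kHz, 55.2 kHz.
k=2: 55.65 kHz, 92.15 kHz.
k=3: 92.6 kHz, 129.1 kHz.
k=4: 129.55 kHz, 166.05 kHz.
Within [33.85 kHz, 113.45 kHz]: 55.2 kHz, 55.65 kHz, 92.15 kHz, 92.6 kHz.

55.2 kHz, 55.65 kHz, 92.15 kHz, 92.6 kHz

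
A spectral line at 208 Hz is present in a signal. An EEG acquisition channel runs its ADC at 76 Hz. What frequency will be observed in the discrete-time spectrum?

208 Hz mod fs = 56 Hz.
56 Hz > fs/2 = 38 Hz, folds to fs − 56 Hz = 20 Hz.

20 Hz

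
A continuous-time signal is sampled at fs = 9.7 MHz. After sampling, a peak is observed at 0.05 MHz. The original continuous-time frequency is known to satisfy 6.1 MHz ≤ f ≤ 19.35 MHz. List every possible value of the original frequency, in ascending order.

Frequencies that alias to 0.05 MHz are k·fs ± 0.05 MHz for integer k ≥ 0.
k=0: 0.05 MHz.
k=1: 9.65 MHz, 9.75 MHz.
k=2: 19.35 MHz, 19.45 MHz.
k=3: 29.05 MHz, 29.15 MHz.
Within [6.1 MHz, 19.35 MHz]: 9.65 MHz, 9.75 MHz, 19.35 MHz.

9.65 MHz, 9.75 MHz, 19.35 MHz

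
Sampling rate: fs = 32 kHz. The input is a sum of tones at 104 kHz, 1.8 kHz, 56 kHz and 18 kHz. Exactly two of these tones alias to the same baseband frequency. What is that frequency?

8 kHz

fs/2 = 16 kHz.
104 kHz mod fs = 8 kHz.
8 kHz ≤ fs/2 = 16 kHz, appears at 8 kHz.
1.8 kHz ≤ fs/2 = 16 kHz, passes unchanged.
56 kHz mod fs = 24 kHz.
24 kHz > fs/2 = 16 kHz, folds to fs − 24 kHz = 8 kHz.
18 kHz > fs/2 = 16 kHz, folds to fs − 18 kHz = 14 kHz.
56 kHz and 104 kHz both map to 8 kHz.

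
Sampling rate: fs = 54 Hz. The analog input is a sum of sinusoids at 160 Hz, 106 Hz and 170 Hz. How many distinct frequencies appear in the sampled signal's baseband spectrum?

fs/2 = 27 Hz.
160 Hz mod fs = 52 Hz.
52 Hz > fs/2 = 27 Hz, folds to fs − 52 Hz = 2 Hz.
106 Hz mod fs = 52 Hz.
52 Hz > fs/2 = 27 Hz, folds to fs − 52 Hz = 2 Hz.
170 Hz mod fs = 8 Hz.
8 Hz ≤ fs/2 = 27 Hz, appears at 8 Hz.
Distinct values: {2 Hz, 8 Hz} → 2.

2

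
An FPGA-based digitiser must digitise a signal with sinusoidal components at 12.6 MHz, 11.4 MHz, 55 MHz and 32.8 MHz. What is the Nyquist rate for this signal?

110 MHz

Highest-frequency component: 55 MHz.
Nyquist rate = 2 × 55 MHz = 110 MHz.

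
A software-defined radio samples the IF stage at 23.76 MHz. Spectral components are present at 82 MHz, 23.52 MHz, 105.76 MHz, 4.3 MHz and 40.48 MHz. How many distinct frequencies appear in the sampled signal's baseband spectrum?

4

fs/2 = 11.88 MHz.
82 MHz mod fs = 10.72 MHz.
10.72 MHz ≤ fs/2 = 11.88 MHz, appears at 10.72 MHz.
23.52 MHz > fs/2 = 11.88 MHz, folds to fs − 23.52 MHz = 0.24 MHz.
105.76 MHz mod fs = 10.72 MHz.
10.72 MHz ≤ fs/2 = 11.88 MHz, appears at 10.72 MHz.
4.3 MHz ≤ fs/2 = 11.88 MHz, passes unchanged.
40.48 MHz mod fs = 16.72 MHz.
16.72 MHz > fs/2 = 11.88 MHz, folds to fs − 16.72 MHz = 7.04 MHz.
Distinct values: {0.24 MHz, 4.3 MHz, 7.04 MHz, 10.72 MHz} → 4.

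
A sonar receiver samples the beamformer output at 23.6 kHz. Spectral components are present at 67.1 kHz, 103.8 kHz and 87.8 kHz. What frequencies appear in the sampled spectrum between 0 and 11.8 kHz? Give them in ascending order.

fs/2 = 11.8 kHz.
67.1 kHz mod fs = 19.9 kHz.
19.9 kHz > fs/2 = 11.8 kHz, folds to fs − 19.9 kHz = 3.7 kHz.
103.8 kHz mod fs = 9.4 kHz.
9.4 kHz ≤ fs/2 = 11.8 kHz, appears at 9.4 kHz.
87.8 kHz mod fs = 17 kHz.
17 kHz > fs/2 = 11.8 kHz, folds to fs − 17 kHz = 6.6 kHz.
Distinct values: {3.7 kHz, 6.6 kHz, 9.4 kHz}.

3.7 kHz, 6.6 kHz, 9.4 kHz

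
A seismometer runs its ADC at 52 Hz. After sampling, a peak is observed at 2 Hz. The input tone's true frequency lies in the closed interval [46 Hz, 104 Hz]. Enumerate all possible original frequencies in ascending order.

Frequencies that alias to 2 Hz are k·fs ± 2 Hz for integer k ≥ 0.
k=0: 2 Hz.
k=1: 50 Hz, 54 Hz.
k=2: 102 Hz, 106 Hz.
k=3: 154 Hz, 158 Hz.
Within [46 Hz, 104 Hz]: 50 Hz, 54 Hz, 102 Hz.

50 Hz, 54 Hz, 102 Hz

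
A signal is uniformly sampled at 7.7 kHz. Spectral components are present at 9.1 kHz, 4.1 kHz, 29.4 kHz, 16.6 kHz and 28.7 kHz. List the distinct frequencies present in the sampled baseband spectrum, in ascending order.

1.2 kHz, 1.4 kHz, 2.1 kHz, 3.6 kHz

fs/2 = 3.85 kHz.
9.1 kHz mod fs = 1.4 kHz.
1.4 kHz ≤ fs/2 = 3.85 kHz, appears at 1.4 kHz.
4.1 kHz > fs/2 = 3.85 kHz, folds to fs − 4.1 kHz = 3.6 kHz.
29.4 kHz mod fs = 6.3 kHz.
6.3 kHz > fs/2 = 3.85 kHz, folds to fs − 6.3 kHz = 1.4 kHz.
16.6 kHz mod fs = 1.2 kHz.
1.2 kHz ≤ fs/2 = 3.85 kHz, appears at 1.2 kHz.
28.7 kHz mod fs = 5.6 kHz.
5.6 kHz > fs/2 = 3.85 kHz, folds to fs − 5.6 kHz = 2.1 kHz.
Distinct values: {1.2 kHz, 1.4 kHz, 2.1 kHz, 3.6 kHz}.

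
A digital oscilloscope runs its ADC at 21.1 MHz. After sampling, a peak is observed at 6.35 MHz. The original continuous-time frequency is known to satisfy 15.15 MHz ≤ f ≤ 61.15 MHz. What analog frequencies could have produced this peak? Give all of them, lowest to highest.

Frequencies that alias to 6.35 MHz are k·fs ± 6.35 MHz for integer k ≥ 0.
k=0: 6.35 MHz.
k=1: 14.75 MHz, 27.45 MHz.
k=2: 35.85 MHz, 48.55 MHz.
k=3: 56.95 MHz, 69.65 MHz.
k=4: 78.05 MHz, 90.75 MHz.
Within [15.15 MHz, 61.15 MHz]: 27.45 MHz, 35.85 MHz, 48.55 MHz, 56.95 MHz.

27.45 MHz, 35.85 MHz, 48.55 MHz, 56.95 MHz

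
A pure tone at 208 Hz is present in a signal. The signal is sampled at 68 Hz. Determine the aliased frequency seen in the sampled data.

208 Hz mod fs = 4 Hz.
4 Hz ≤ fs/2 = 34 Hz, appears at 4 Hz.

4 Hz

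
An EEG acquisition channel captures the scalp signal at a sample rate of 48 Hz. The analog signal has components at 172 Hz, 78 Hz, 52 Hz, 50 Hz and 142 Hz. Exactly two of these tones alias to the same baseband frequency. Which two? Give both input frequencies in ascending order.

50 Hz, 142 Hz

fs/2 = 24 Hz.
172 Hz mod fs = 28 Hz.
28 Hz > fs/2 = 24 Hz, folds to fs − 28 Hz = 20 Hz.
78 Hz mod fs = 30 Hz.
30 Hz > fs/2 = 24 Hz, folds to fs − 30 Hz = 18 Hz.
52 Hz mod fs = 4 Hz.
4 Hz ≤ fs/2 = 24 Hz, appears at 4 Hz.
50 Hz mod fs = 2 Hz.
2 Hz ≤ fs/2 = 24 Hz, appears at 2 Hz.
142 Hz mod fs = 46 Hz.
46 Hz > fs/2 = 24 Hz, folds to fs − 46 Hz = 2 Hz.
50 Hz and 142 Hz both map to 2 Hz.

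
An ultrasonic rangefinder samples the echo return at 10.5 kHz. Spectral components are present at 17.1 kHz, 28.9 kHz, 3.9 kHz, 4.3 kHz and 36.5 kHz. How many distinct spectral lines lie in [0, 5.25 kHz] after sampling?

4

fs/2 = 5.25 kHz.
17.1 kHz mod fs = 6.6 kHz.
6.6 kHz > fs/2 = 5.25 kHz, folds to fs − 6.6 kHz = 3.9 kHz.
28.9 kHz mod fs = 7.9 kHz.
7.9 kHz > fs/2 = 5.25 kHz, folds to fs − 7.9 kHz = 2.6 kHz.
3.9 kHz ≤ fs/2 = 5.25 kHz, passes unchanged.
4.3 kHz ≤ fs/2 = 5.25 kHz, passes unchanged.
36.5 kHz mod fs = 5 kHz.
5 kHz ≤ fs/2 = 5.25 kHz, appears at 5 kHz.
Distinct values: {2.6 kHz, 3.9 kHz, 4.3 kHz, 5 kHz} → 4.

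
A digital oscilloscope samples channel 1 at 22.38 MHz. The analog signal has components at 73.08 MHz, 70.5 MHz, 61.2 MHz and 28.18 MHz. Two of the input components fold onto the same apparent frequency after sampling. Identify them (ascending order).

61.2 MHz, 73.08 MHz

fs/2 = 11.19 MHz.
73.08 MHz mod fs = 5.94 MHz.
5.94 MHz ≤ fs/2 = 11.19 MHz, appears at 5.94 MHz.
70.5 MHz mod fs = 3.36 MHz.
3.36 MHz ≤ fs/2 = 11.19 MHz, appears at 3.36 MHz.
61.2 MHz mod fs = 16.44 MHz.
16.44 MHz > fs/2 = 11.19 MHz, folds to fs − 16.44 MHz = 5.94 MHz.
28.18 MHz mod fs = 5.8 MHz.
5.8 MHz ≤ fs/2 = 11.19 MHz, appears at 5.8 MHz.
61.2 MHz and 73.08 MHz both map to 5.94 MHz.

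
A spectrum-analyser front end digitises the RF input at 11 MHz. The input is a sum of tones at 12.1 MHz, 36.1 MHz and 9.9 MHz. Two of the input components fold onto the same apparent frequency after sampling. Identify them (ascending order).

9.9 MHz, 12.1 MHz

fs/2 = 5.5 MHz.
12.1 MHz mod fs = 1.1 MHz.
1.1 MHz ≤ fs/2 = 5.5 MHz, appears at 1.1 MHz.
36.1 MHz mod fs = 3.1 MHz.
3.1 MHz ≤ fs/2 = 5.5 MHz, appears at 3.1 MHz.
9.9 MHz > fs/2 = 5.5 MHz, folds to fs − 9.9 MHz = 1.1 MHz.
9.9 MHz and 12.1 MHz both map to 1.1 MHz.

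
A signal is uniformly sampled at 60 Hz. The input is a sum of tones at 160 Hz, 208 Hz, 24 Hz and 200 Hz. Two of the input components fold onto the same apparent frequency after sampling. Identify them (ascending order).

fs/2 = 30 Hz.
160 Hz mod fs = 40 Hz.
40 Hz > fs/2 = 30 Hz, folds to fs − 40 Hz = 20 Hz.
208 Hz mod fs = 28 Hz.
28 Hz ≤ fs/2 = 30 Hz, appears at 28 Hz.
24 Hz ≤ fs/2 = 30 Hz, passes unchanged.
200 Hz mod fs = 20 Hz.
20 Hz ≤ fs/2 = 30 Hz, appears at 20 Hz.
160 Hz and 200 Hz both map to 20 Hz.

160 Hz, 200 Hz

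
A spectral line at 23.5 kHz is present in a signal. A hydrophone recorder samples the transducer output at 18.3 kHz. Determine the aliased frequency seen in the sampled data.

5.2 kHz

23.5 kHz mod fs = 5.2 kHz.
5.2 kHz ≤ fs/2 = 9.15 kHz, appears at 5.2 kHz.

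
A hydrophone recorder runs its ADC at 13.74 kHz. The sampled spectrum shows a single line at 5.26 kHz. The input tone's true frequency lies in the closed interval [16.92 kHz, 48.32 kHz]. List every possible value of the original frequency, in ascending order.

Frequencies that alias to 5.26 kHz are k·fs ± 5.26 kHz for integer k ≥ 0.
k=0: 5.26 kHz.
k=1: 8.48 kHz, 19 kHz.
k=2: 22.22 kHz, 32.74 kHz.
k=3: 35.96 kHz, 46.48 kHz.
k=4: 49.7 kHz, 60.22 kHz.
Within [16.92 kHz, 48.32 kHz]: 19 kHz, 22.22 kHz, 32.74 kHz, 35.96 kHz, 46.48 kHz.

19 kHz, 22.22 kHz, 32.74 kHz, 35.96 kHz, 46.48 kHz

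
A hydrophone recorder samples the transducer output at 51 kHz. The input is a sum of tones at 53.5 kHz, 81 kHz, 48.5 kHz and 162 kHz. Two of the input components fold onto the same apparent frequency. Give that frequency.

2.5 kHz

fs/2 = 25.5 kHz.
53.5 kHz mod fs = 2.5 kHz.
2.5 kHz ≤ fs/2 = 25.5 kHz, appears at 2.5 kHz.
81 kHz mod fs = 30 kHz.
30 kHz > fs/2 = 25.5 kHz, folds to fs − 30 kHz = 21 kHz.
48.5 kHz > fs/2 = 25.5 kHz, folds to fs − 48.5 kHz = 2.5 kHz.
162 kHz mod fs = 9 kHz.
9 kHz ≤ fs/2 = 25.5 kHz, appears at 9 kHz.
48.5 kHz and 53.5 kHz both map to 2.5 kHz.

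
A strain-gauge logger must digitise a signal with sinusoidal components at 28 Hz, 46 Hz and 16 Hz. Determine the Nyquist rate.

92 Hz

Highest-frequency component: 46 Hz.
Nyquist rate = 2 × 46 Hz = 92 Hz.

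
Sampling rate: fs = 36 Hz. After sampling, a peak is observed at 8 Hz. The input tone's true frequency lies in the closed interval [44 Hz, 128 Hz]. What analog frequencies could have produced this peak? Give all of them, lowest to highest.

Frequencies that alias to 8 Hz are k·fs ± 8 Hz for integer k ≥ 0.
k=0: 8 Hz.
k=1: 28 Hz, 44 Hz.
k=2: 64 Hz, 80 Hz.
k=3: 100 Hz, 116 Hz.
k=4: 136 Hz, 152 Hz.
Within [44 Hz, 128 Hz]: 44 Hz, 64 Hz, 80 Hz, 100 Hz, 116 Hz.

44 Hz, 64 Hz, 80 Hz, 100 Hz, 116 Hz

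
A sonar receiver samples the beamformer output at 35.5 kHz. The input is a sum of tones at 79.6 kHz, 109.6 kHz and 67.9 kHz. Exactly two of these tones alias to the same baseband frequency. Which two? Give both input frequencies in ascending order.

fs/2 = 17.75 kHz.
79.6 kHz mod fs = 8.6 kHz.
8.6 kHz ≤ fs/2 = 17.75 kHz, appears at 8.6 kHz.
109.6 kHz mod fs = 3.1 kHz.
3.1 kHz ≤ fs/2 = 17.75 kHz, appears at 3.1 kHz.
67.9 kHz mod fs = 32.4 kHz.
32.4 kHz > fs/2 = 17.75 kHz, folds to fs − 32.4 kHz = 3.1 kHz.
67.9 kHz and 109.6 kHz both map to 3.1 kHz.

67.9 kHz, 109.6 kHz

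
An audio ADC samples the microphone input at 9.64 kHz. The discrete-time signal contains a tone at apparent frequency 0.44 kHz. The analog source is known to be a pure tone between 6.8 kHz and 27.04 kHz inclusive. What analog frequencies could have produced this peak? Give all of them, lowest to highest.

Frequencies that alias to 0.44 kHz are k·fs ± 0.44 kHz for integer k ≥ 0.
k=0: 0.44 kHz.
k=1: 9.2 kHz, 10.08 kHz.
k=2: 18.84 kHz, 19.72 kHz.
k=3: 28.48 kHz, 29.36 kHz.
Within [6.8 kHz, 27.04 kHz]: 9.2 kHz, 10.08 kHz, 18.84 kHz, 19.72 kHz.

9.2 kHz, 10.08 kHz, 18.84 kHz, 19.72 kHz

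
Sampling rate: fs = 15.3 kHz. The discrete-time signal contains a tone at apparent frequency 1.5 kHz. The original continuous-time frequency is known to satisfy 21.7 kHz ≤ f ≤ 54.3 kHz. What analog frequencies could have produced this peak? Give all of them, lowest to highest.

29.1 kHz, 32.1 kHz, 44.4 kHz, 47.4 kHz

Frequencies that alias to 1.5 kHz are k·fs ± 1.5 kHz for integer k ≥ 0.
k=0: 1.5 kHz.
k=1: 13.8 kHz, 16.8 kHz.
k=2: 29.1 kHz, 32.1 kHz.
k=3: 44.4 kHz, 47.4 kHz.
k=4: 59.7 kHz, 62.7 kHz.
Within [21.7 kHz, 54.3 kHz]: 29.1 kHz, 32.1 kHz, 44.4 kHz, 47.4 kHz.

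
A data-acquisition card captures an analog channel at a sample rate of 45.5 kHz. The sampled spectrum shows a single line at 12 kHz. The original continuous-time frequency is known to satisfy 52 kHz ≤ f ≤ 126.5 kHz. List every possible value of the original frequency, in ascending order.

Frequencies that alias to 12 kHz are k·fs ± 12 kHz for integer k ≥ 0.
k=0: 12 kHz.
k=1: 33.5 kHz, 57.5 kHz.
k=2: 79 kHz, 103 kHz.
k=3: 124.5 kHz, 148.5 kHz.
k=4: 170 kHz, 194 kHz.
Within [52 kHz, 126.5 kHz]: 57.5 kHz, 79 kHz, 103 kHz, 124.5 kHz.

57.5 kHz, 79 kHz, 103 kHz, 124.5 kHz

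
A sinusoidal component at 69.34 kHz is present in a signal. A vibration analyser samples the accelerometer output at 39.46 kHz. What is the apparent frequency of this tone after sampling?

69.34 kHz mod fs = 29.88 kHz.
29.88 kHz > fs/2 = 19.73 kHz, folds to fs − 29.88 kHz = 9.58 kHz.

9.58 kHz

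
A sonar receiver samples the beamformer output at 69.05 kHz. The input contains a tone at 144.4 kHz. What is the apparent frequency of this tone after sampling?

6.3 kHz

144.4 kHz mod fs = 6.3 kHz.
6.3 kHz ≤ fs/2 = 34.525 kHz, appears at 6.3 kHz.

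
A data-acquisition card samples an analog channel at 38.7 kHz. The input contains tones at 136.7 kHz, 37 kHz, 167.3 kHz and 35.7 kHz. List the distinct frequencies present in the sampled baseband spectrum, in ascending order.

fs/2 = 19.35 kHz.
136.7 kHz mod fs = 20.6 kHz.
20.6 kHz > fs/2 = 19.35 kHz, folds to fs − 20.6 kHz = 18.1 kHz.
37 kHz > fs/2 = 19.35 kHz, folds to fs − 37 kHz = 1.7 kHz.
167.3 kHz mod fs = 12.5 kHz.
12.5 kHz ≤ fs/2 = 19.35 kHz, appears at 12.5 kHz.
35.7 kHz > fs/2 = 19.35 kHz, folds to fs − 35.7 kHz = 3 kHz.
Distinct values: {1.7 kHz, 3 kHz, 12.5 kHz, 18.1 kHz}.

1.7 kHz, 3 kHz, 12.5 kHz, 18.1 kHz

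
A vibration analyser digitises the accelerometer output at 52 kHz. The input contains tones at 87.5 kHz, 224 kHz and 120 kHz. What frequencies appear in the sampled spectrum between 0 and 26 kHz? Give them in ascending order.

fs/2 = 26 kHz.
87.5 kHz mod fs = 35.5 kHz.
35.5 kHz > fs/2 = 26 kHz, folds to fs − 35.5 kHz = 16.5 kHz.
224 kHz mod fs = 16 kHz.
16 kHz ≤ fs/2 = 26 kHz, appears at 16 kHz.
120 kHz mod fs = 16 kHz.
16 kHz ≤ fs/2 = 26 kHz, appears at 16 kHz.
Distinct values: {16 kHz, 16.5 kHz}.

16 kHz, 16.5 kHz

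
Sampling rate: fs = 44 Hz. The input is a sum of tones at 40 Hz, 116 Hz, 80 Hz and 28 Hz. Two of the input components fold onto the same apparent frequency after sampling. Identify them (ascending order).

28 Hz, 116 Hz

fs/2 = 22 Hz.
40 Hz > fs/2 = 22 Hz, folds to fs − 40 Hz = 4 Hz.
116 Hz mod fs = 28 Hz.
28 Hz > fs/2 = 22 Hz, folds to fs − 28 Hz = 16 Hz.
80 Hz mod fs = 36 Hz.
36 Hz > fs/2 = 22 Hz, folds to fs − 36 Hz = 8 Hz.
28 Hz > fs/2 = 22 Hz, folds to fs − 28 Hz = 16 Hz.
28 Hz and 116 Hz both map to 16 Hz.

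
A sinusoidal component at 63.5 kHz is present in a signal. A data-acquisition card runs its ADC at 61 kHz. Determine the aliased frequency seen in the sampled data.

63.5 kHz mod fs = 2.5 kHz.
2.5 kHz ≤ fs/2 = 30.5 kHz, appears at 2.5 kHz.

2.5 kHz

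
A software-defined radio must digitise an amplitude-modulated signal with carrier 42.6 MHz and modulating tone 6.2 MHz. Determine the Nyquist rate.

AM sidebands sit at fc ± fm = 36.4 MHz and 48.8 MHz.
Highest-frequency component: 48.8 MHz.
Nyquist rate = 2 × 48.8 MHz = 97.6 MHz.

97.6 MHz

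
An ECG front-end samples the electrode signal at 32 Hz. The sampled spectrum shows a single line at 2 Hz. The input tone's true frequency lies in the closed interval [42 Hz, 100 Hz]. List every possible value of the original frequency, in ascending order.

Frequencies that alias to 2 Hz are k·fs ± 2 Hz for integer k ≥ 0.
k=0: 2 Hz.
k=1: 30 Hz, 34 Hz.
k=2: 62 Hz, 66 Hz.
k=3: 94 Hz, 98 Hz.
k=4: 126 Hz, 130 Hz.
Within [42 Hz, 100 Hz]: 62 Hz, 66 Hz, 94 Hz, 98 Hz.

62 Hz, 66 Hz, 94 Hz, 98 Hz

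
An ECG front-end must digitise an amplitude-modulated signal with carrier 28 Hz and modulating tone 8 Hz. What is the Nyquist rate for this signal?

72 Hz

AM sidebands sit at fc ± fm = 20 Hz and 36 Hz.
Highest-frequency component: 36 Hz.
Nyquist rate = 2 × 36 Hz = 72 Hz.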